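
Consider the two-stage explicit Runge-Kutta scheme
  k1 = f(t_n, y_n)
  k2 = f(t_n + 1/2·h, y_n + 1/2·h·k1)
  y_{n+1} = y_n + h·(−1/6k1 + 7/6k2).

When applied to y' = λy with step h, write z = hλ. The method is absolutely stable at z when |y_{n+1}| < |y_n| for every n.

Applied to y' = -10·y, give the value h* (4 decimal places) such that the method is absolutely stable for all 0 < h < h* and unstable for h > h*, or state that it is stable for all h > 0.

(-1.7143,0); λ=-10 ⇒ h* = (12/7)/10 = 0.1714.

Test eqn y'=λy, z=hλ:
  k1=λy_n ⇒ h·k1=z·y_n;  k2=λ(1+1/2z)y_n ⇒ h·k2=z(1+1/2z)y_n
  y_{n+1}/y_n = 1 − 1/6z + 7/6z(1+1/2z) = 1 + z + 7/12z²
  R(z) = 1 + z + 7/12z².

Boundary: |R(x)|=1, x<0.
x=-0.69: |R|=0.5877
R=1: x+7/12x²=0 ⇒ x=−12/7=-1.7143; min R=1−1/(4·7/12)=0.5714>−1
Confirm numerically:
  x=-1.545: |R|=0.84743 <1
  x=-1.269: |R|=0.67038 <1
  x=-0.957: |R|=0.57725 <1
  x=-0.718: |R|=0.58272 <1
  x=-2.119: |R|=1.50026 >1
  x=-1.882: |R|=1.18412 >1
So |R|<1 on (-1.7143, 0).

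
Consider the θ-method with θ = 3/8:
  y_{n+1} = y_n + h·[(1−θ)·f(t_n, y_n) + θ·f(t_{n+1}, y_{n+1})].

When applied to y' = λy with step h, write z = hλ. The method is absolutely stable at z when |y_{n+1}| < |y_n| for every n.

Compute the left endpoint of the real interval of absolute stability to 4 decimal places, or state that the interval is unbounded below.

Test eqn y'=λy, z=hλ:
  y_{n+1} = y_n + z·[5/8·y_n + 3/8·y_{n+1}] ⇒ (1 − 3/8z)y_{n+1} = (1 + 5/8z)y_n
  ⇒ R(z) = (1 + 5/8z)/(1 − 3/8z).

Solve |R(x)|<1 on ℝ⁻.
x=-1.28: |R|=0.1351
R=−1: 1+5/8x = −1+3/8x ⇒ -1/4x=2 ⇒ x=2/(-1/4)=-8.0000
Confirm numerically:
  x=-6.721: |R|=0.90917 <1
  x=-4.693: |R|=0.70044 <1
  x=-3.426: |R|=0.49951 <1
  x=-8.508: |R|=1.03031 >1
  x=-8.498: |R|=1.02974 >1
  x=-8.265: |R|=1.01616 >1
So |R|<1 on (-8.0000, 0).

z* = -8.0000.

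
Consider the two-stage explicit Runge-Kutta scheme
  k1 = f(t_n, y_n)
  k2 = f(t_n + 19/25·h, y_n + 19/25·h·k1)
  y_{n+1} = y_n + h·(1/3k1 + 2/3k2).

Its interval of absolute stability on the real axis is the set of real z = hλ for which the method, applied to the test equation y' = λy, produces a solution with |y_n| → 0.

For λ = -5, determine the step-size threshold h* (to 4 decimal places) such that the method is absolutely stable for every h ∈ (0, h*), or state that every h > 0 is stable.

On y'=λy, z=hλ:
  k1=λy_n ⇒ h·k1=z·y_n;  k2=λ(1+19/25z)y_n ⇒ h·k2=z(1+19/25z)y_n
  y_{n+1}/y_n = 1 + 1/3z + 2/3z(1+19/25z) = 1 + z + 38/75z²
  so R(z) = 1 + z + 38/75z².

Boundary: |R(x)|=1, x<0.
x=-1.13: |R|=0.5170
R=1: x+38/75x²=0 ⇒ x=−75/38=-1.9737; min R=1−1/(4·38/75)=0.5066>−1
Confirm numerically:
  x=-1.793: |R|=0.83586 <1
  x=-1.708: |R|=0.77008 <1
  x=-1.142: |R|=0.51878 <1
  x=-2.468: |R|=1.61812 >1
  x=-2.059: |R|=1.08900 >1
Interval (-1.9737, 0).

(-1.9737,0); λ=-5 ⇒ h* = (75/38)/5 = 0.3947.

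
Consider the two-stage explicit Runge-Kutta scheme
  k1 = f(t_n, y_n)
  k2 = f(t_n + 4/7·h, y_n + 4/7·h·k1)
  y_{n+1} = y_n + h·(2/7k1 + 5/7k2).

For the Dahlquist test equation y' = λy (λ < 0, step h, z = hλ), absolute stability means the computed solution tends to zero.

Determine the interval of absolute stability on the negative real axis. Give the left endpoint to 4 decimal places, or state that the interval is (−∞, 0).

Set f=λy, z=hλ:
  k1=λy_n ⇒ h·k1=z·y_n;  k2=λ(1+4/7z)y_n ⇒ h·k2=z(1+4/7z)y_n
  y_{n+1}/y_n = 1 + 2/7z + 5/7z(1+4/7z) = 1 + z + 20/49z²
  Hence R(z) = 1 + z + 20/49z².

Boundary: |R(x)|=1, x<0.
x=-1.35: |R|=0.3939
R=1: x+20/49x²=0 ⇒ x=−49/20=-2.4500; min R=1−1/(4·20/49)=0.3875>−1
Confirm numerically:
  x=-2.220: |R|=0.79159 <1
  x=-1.341: |R|=0.39299 <1
  x=-1.278: |R|=0.38865 <1
  x=-2.995: |R|=1.66623 >1
  x=-2.621: |R|=1.18294 >1
Stable set (-2.4500, 0).

z∈(-2.4500,0).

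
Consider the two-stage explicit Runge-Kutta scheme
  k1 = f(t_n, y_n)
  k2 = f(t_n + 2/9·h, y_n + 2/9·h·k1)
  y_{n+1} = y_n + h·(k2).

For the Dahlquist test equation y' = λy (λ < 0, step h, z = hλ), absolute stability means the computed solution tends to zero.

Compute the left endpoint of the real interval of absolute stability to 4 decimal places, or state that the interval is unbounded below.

Test eqn y'=λy, z=hλ:
  k1=λy_n ⇒ h·k1=z·y_n;  k2=λ(1+2/9z)y_n ⇒ h·k2=z(1+2/9z)y_n
  y_{n+1}/y_n = 1 + z(1+2/9z) = 1 + z + 2/9z²
  ⇒ R(z) = 1 + z + 2/9z².

Solve |R(x)|<1 on ℝ⁻.
x=-1.22: |R|=0.1108
R=1: x+2/9x²=0 ⇒ x=−9/2=-4.5000; min R=1−1/(4·2/9)=-0.1250>−1
Confirm numerically:
  x=-3.892: |R|=0.47415 <1
  x=-3.815: |R|=0.41927 <1
  x=-2.607: |R|=0.09668 <1
  x=-1.805: |R|=0.08099 <1
  x=-5.022: |R|=1.58255 >1
  x=-4.896: |R|=1.43085 >1
Interval (-4.5000, 0).

left endpoint -4.5000.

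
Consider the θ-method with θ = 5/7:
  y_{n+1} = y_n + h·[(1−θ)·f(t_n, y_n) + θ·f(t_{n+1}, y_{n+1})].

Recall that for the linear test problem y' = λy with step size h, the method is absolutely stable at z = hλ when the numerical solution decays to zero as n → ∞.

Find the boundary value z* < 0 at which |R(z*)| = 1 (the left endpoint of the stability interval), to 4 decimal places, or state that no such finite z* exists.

(−∞, 0) — no finite endpoint.

Set f=λy, z=hλ:
  y_{n+1} = y_n + z·[2/7·y_n + 5/7·y_{n+1}] ⇒ (1 − 5/7z)y_{n+1} = (1 + 2/7z)y_n
  Hence R(z) = (1 + 2/7z)/(1 − 5/7z).

Solve |R(x)|<1 on ℝ⁻.
x=-0.7: |R|=0.5333
x=-2: |R|=0.1765
x=-10: |R|=0.2281
x=-100: |R|=0.3807
θ=5/7≥1/2 ⇒ |1+2/7x|<|1−5/7x| ∀x<0 ⇒ interval (−∞,0).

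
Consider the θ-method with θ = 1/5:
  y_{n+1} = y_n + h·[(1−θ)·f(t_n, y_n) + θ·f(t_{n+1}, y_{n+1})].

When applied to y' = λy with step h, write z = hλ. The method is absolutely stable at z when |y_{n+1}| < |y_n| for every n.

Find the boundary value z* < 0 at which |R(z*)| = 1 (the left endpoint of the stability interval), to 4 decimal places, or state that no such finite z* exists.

left endpoint -3.3333.

With y'=λy (z=hλ):
  y_{n+1} = y_n + z·[4/5·y_n + 1/5·y_{n+1}] ⇒ (1 − 1/5z)y_{n+1} = (1 + 4/5z)y_n
  R(z) = (1 + 4/5z)/(1 − 1/5z).

Find x<0 with |R(x)|<1.
x=-1.47: |R|=0.1360
R=−1: 1+4/5x = −1+1/5x ⇒ -3/5x=2 ⇒ x=2/(-3/5)=-3.3333
Confirm numerically:
  x=-2.886: |R|=0.82983 <1
  x=-2.504: |R|=0.66844 <1
  x=-2.142: |R|=0.49958 <1
  x=-1.970: |R|=0.41320 <1
  x=-3.820: |R|=1.16553 >1
  x=-3.805: |R|=1.16070 >1
Interval (-3.3333, 0).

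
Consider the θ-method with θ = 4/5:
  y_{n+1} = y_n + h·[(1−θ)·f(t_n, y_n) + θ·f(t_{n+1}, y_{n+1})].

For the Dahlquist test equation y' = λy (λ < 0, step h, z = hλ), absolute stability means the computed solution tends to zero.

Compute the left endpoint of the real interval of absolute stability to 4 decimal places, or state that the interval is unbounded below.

interval (−∞, 0).

Test eqn y'=λy, z=hλ:
  y_{n+1} = y_n + z·[1/5·y_n + 4/5·y_{n+1}] ⇒ (1 − 4/5z)y_{n+1} = (1 + 1/5z)y_n
  so R(z) = (1 + 1/5z)/(1 − 4/5z).

Need |R(x)|<1, x<0.
x=-0.66: |R|=0.5681
x=-2: |R|=0.2308
x=-10: |R|=0.1111
x=-100: |R|=0.2346
θ=4/5≥1/2 ⇒ |1+1/5x|<|1−4/5x| ∀x<0 ⇒ unbounded interval.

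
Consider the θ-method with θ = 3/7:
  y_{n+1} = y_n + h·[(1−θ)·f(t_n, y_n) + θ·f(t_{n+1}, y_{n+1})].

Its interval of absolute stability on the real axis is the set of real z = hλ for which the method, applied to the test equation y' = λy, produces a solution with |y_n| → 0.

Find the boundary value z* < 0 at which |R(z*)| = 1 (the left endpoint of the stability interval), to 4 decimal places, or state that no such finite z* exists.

left endpoint -14.0000.

With y'=λy (z=hλ):
  y_{n+1} = y_n + z·[4/7·y_n + 3/7·y_{n+1}] ⇒ (1 − 3/7z)y_{n+1} = (1 + 4/7z)y_n
  so R(z) = (1 + 4/7z)/(1 − 3/7z).

Find x<0 with |R(x)|<1.
x=-1.31: |R|=0.1610
R=−1: 1+4/7x = −1+3/7x ⇒ -1/7x=2 ⇒ x=2/(-1/7)=-14.0000
Confirm numerically:
  x=-12.950: |R|=0.97710 <1
  x=-12.752: |R|=0.97242 <1
  x=-12.483: |R|=0.96587 <1
  x=-8.863: |R|=0.84706 <1
  x=-14.586: |R|=1.01154 >1
  x=-14.401: |R|=1.00799 >1
  x=-14.365: |R|=1.00729 >1
So |R|<1 on (-14.0000, 0).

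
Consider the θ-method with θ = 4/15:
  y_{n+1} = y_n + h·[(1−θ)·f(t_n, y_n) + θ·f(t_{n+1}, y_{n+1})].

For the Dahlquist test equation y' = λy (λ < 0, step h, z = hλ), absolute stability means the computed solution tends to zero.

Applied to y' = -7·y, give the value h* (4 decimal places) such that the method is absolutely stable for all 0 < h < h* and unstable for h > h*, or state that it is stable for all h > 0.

On y'=λy, z=hλ:
  y_{n+1} = y_n + z·[11/15·y_n + 4/15·y_{n+1}] ⇒ (1 − 4/15z)y_{n+1} = (1 + 11/15z)y_n
  R(z) = (1 + 11/15z)/(1 − 4/15z).

Find x<0 with |R(x)|<1.
x=-0.98: |R|=0.2230
R=−1: 1+11/15x = −1+4/15x ⇒ -7/15x=2 ⇒ x=2/(-7/15)=-4.2857
Confirm numerically:
  x=-4.185: |R|=0.97779 <1
  x=-2.080: |R|=0.33791 <1
  x=-1.775: |R|=0.20475 <1
  x=-4.503: |R|=1.04607 >1
  x=-4.418: |R|=1.02834 >1
  x=-4.337: |R|=1.01110 >1
So |R|<1 on (-4.2857, 0).

(-4.2857,0); λ=-7 ⇒ h* = (30/7)/7 = 0.6122.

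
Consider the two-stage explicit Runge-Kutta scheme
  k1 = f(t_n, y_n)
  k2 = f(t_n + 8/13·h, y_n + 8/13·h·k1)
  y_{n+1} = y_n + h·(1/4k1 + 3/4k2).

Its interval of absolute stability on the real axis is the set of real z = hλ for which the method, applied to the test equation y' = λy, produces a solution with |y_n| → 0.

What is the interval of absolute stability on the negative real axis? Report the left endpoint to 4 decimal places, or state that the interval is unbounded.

z∈(-2.1667,0).

Set f=λy, z=hλ:
  k1=λy_n ⇒ h·k1=z·y_n;  k2=λ(1+8/13z)y_n ⇒ h·k2=z(1+8/13z)y_n
  y_{n+1}/y_n = 1 + 1/4z + 3/4z(1+8/13z) = 1 + z + 6/13z²
  so R(z) = 1 + z + 6/13z².

Find x<0 with |R(x)|<1.
x=-0.7: |R|=0.5262
R=1: x+6/13x²=0 ⇒ x=−13/6=-2.1667; min R=1−1/(4·6/13)=0.4583>−1
Confirm numerically:
  x=-1.885: |R|=0.75495 <1
  x=-1.660: |R|=0.61182 <1
  x=-0.961: |R|=0.46524 <1
  x=-2.536: |R|=1.43229 >1
  x=-2.374: |R|=1.22717 >1
  x=-2.285: |R|=1.12480 >1
So |R|<1 on (-2.1667, 0).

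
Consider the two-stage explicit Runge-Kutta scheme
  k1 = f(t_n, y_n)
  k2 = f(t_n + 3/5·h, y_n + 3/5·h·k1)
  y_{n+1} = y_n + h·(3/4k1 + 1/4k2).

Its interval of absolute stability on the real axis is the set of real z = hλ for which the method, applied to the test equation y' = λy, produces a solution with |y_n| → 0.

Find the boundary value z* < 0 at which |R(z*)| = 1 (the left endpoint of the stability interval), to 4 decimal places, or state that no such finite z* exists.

Set f=λy, z=hλ:
  k1=λy_n ⇒ h·k1=z·y_n;  k2=λ(1+3/5z)y_n ⇒ h·k2=z(1+3/5z)y_n
  y_{n+1}/y_n = 1 + 3/4z + 1/4z(1+3/5z) = 1 + z + 3/20z²
  so R(z) = 1 + z + 3/20z².

Boundary: |R(x)|=1, x<0.
x=-0.87: |R|=0.2435
R=1: x+3/20x²=0 ⇒ x=−20/3=-6.6667; min R=1−1/(4·3/20)=-0.6667>−1
Confirm numerically:
  x=-4.539: |R|=0.44862 <1
  x=-3.964: |R|=0.60701 <1
  x=-3.117: |R|=0.65965 <1
  x=-3.016: |R|=0.65156 <1
  x=-6.894: |R|=1.23509 >1
  x=-6.752: |R|=1.08643 >1
  x=-6.724: |R|=1.05783 >1
So |R|<1 on (-6.6667, 0).

left endpoint -6.6667.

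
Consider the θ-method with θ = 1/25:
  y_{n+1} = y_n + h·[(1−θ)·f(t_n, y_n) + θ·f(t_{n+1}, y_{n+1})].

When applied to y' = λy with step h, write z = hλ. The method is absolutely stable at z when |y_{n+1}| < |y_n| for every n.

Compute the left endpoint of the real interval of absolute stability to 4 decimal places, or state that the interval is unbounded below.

left endpoint -2.1739.

With y'=λy (z=hλ):
  y_{n+1} = y_n + z·[24/25·y_n + 1/25·y_{n+1}] ⇒ (1 − 1/25z)y_{n+1} = (1 + 24/25z)y_n
  Hence R(z) = (1 + 24/25z)/(1 − 1/25z).

Solve |R(x)|<1 on ℝ⁻.
x=-1.64: |R|=0.5390
R=−1: 1+24/25x = −1+1/25x ⇒ -23/25x=2 ⇒ x=2/(-23/25)=-2.1739
Confirm numerically:
  x=-1.711: |R|=0.60140 <1
  x=-1.459: |R|=0.37855 <1
  x=-1.421: |R|=0.34457 <1
  x=-2.715: |R|=1.44903 >1
  x=-2.479: |R|=1.25536 >1
  x=-2.356: |R|=1.15309 >1
Interval (-2.1739, 0).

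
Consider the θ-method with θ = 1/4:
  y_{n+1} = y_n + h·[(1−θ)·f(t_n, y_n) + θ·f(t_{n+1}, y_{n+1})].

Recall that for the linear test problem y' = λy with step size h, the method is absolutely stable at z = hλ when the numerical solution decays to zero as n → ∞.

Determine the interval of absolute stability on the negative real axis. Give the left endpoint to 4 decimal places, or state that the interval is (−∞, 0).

(-4.0000, 0).

With y'=λy (z=hλ):
  y_{n+1} = y_n + z·[3/4·y_n + 1/4·y_{n+1}] ⇒ (1 − 1/4z)y_{n+1} = (1 + 3/4z)y_n
  Hence R(z) = (1 + 3/4z)/(1 − 1/4z).

Need |R(x)|<1, x<0.
x=-0.58: |R|=0.4934
R=−1: 1+3/4x = −1+1/4x ⇒ -1/2x=2 ⇒ x=2/(-1/2)=-4.0000
Confirm numerically:
  x=-3.435: |R|=0.84802 <1
  x=-3.372: |R|=0.82963 <1
  x=-2.254: |R|=0.44164 <1
  x=-1.658: |R|=0.17215 <1
  x=-4.332: |R|=1.07969 >1
  x=-4.329: |R|=1.07900 >1
Stable set (-4.0000, 0).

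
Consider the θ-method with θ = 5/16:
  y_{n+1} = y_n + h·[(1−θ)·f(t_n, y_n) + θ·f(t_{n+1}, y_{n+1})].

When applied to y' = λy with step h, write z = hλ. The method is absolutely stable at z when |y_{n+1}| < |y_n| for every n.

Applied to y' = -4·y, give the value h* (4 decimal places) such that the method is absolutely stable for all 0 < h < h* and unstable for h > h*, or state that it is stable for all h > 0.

Set f=λy, z=hλ:
  y_{n+1} = y_n + z·[11/16·y_n + 5/16·y_{n+1}] ⇒ (1 − 5/16z)y_{n+1} = (1 + 11/16z)y_n
  ⇒ R(z) = (1 + 11/16z)/(1 − 5/16z).

Find x<0 with |R(x)|<1.
x=-0.44: |R|=0.6132
R=−1: 1+11/16x = −1+5/16x ⇒ -3/8x=2 ⇒ x=2/(-3/8)=-5.3333
Confirm numerically:
  x=-4.790: |R|=0.91840 <1
  x=-4.341: |R|=0.84209 <1
  x=-4.285: |R|=0.83193 <1
  x=-3.557: |R|=0.68453 <1
  x=-5.738: |R|=1.05433 >1
  x=-5.665: |R|=1.04490 >1
  x=-5.410: |R|=1.01069 >1
Stable set (-5.3333, 0).

(-5.3333,0); λ=-4 ⇒ h* = (16/3)/4 = 1.3333.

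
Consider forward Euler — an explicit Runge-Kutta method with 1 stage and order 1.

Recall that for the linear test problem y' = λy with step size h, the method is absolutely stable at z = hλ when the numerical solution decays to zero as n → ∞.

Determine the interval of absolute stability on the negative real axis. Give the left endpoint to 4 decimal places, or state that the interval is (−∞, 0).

(-2.0000, 0).

Test eqn y'=λy, z=hλ:
  order 1, 1-stage ⇒ R(z)=1+z
  (e.g. R(-0.89)=0.11000, |R|=0.11000)

Need |R(x)|<1, x<0.
x=-0.89: |R|=0.1100
|R(-0.77)|=0.2300 |R(-0.76)|=0.2400 |R(-0.57)|=0.4300
Bisect:
  x_lo=-2.4777 |R|=1.4777  x_hi=-0.2937 |R|=0.7063
  mid=-1.38566 |R|=0.38566 →hi
  mid=-1.93167 |R|=0.93167 →hi
  mid=-2.20467 |R|=1.20467 →lo
  mid=-2.06817 |R|=1.06817 →lo
  mid=-1.99992 |R|=0.99992 →hi
  mid=-2.03405 |R|=1.03405 →lo
  mid=-2.01699 |R|=1.01699 →lo
  mid=-2.00845 |R|=1.00845 →lo
  mid=-2.00419 |R|=1.00419 →lo
  mid=-2.00206 |R|=1.00206 →lo
  ...
  [-2.00006,-1.99992] ⇒ x*=-2.0000
So |R|<1 on (-2.0000, 0).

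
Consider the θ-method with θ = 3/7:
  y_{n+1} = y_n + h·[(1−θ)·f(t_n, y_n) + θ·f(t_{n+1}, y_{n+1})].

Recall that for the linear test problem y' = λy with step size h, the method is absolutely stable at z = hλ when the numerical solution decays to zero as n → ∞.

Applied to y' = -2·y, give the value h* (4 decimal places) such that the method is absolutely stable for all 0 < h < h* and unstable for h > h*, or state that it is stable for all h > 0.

Set f=λy, z=hλ:
  y_{n+1} = y_n + z·[4/7·y_n + 3/7·y_{n+1}] ⇒ (1 − 3/7z)y_{n+1} = (1 + 4/7z)y_n
  ⇒ R(z) = (1 + 4/7z)/(1 − 3/7z).

Find x<0 with |R(x)|<1.
x=-0.53: |R|=0.5681
R=−1: 1+4/7x = −1+3/7x ⇒ -1/7x=2 ⇒ x=2/(-1/7)=-14.0000
Confirm numerically:
  x=-12.428: |R|=0.96450 <1
  x=-11.423: |R|=0.93756 <1
  x=-9.612: |R|=0.87755 <1
  x=-5.765: |R|=0.66104 <1
  x=-14.059: |R|=1.00120 >1
  x=-14.035: |R|=1.00071 >1
So |R|<1 on (-14.0000, 0).

(-14.0000,0); λ=-2 ⇒ h* = (14)/2 = 7.0000.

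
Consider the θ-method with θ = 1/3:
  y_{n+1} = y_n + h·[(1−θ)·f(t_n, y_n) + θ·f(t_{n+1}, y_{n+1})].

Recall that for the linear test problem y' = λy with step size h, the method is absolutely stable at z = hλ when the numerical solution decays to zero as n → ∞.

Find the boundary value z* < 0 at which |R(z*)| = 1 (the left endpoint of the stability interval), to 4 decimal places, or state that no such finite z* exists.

Test eqn y'=λy, z=hλ:
  y_{n+1} = y_n + z·[2/3·y_n + 1/3·y_{n+1}] ⇒ (1 − 1/3z)y_{n+1} = (1 + 2/3z)y_n
  R(z) = (1 + 2/3z)/(1 − 1/3z).

Need |R(x)|<1, x<0.
x=-0.68: |R|=0.4457
R=−1: 1+2/3x = −1+1/3x ⇒ -1/3x=2 ⇒ x=2/(-1/3)=-6.0000
Confirm numerically:
  x=-5.965: |R|=0.99610 <1
  x=-4.953: |R|=0.86835 <1
  x=-3.192: |R|=0.54651 <1
  x=-6.465: |R|=1.04913 >1
  x=-6.454: |R|=1.04802 >1
  x=-6.092: |R|=1.01012 >1
Interval (-6.0000, 0).

z* = -6.0000.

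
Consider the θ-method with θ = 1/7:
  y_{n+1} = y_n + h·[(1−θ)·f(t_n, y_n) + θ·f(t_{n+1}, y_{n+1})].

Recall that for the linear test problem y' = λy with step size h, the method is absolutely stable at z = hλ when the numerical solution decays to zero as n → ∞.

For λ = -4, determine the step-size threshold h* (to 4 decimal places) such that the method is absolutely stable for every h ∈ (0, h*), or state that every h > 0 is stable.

Test eqn y'=λy, z=hλ:
  y_{n+1} = y_n + z·[6/7·y_n + 1/7·y_{n+1}] ⇒ (1 − 1/7z)y_{n+1} = (1 + 6/7z)y_n
  R(z) = (1 + 6/7z)/(1 − 1/7z).

Need |R(x)|<1, x<0.
x=-0.69: |R|=0.3719
R=−1: 1+6/7x = −1+1/7x ⇒ -5/7x=2 ⇒ x=2/(-5/7)=-2.8000
Confirm numerically:
  x=-2.367: |R|=0.76887 <1
  x=-2.153: |R|=0.64656 <1
  x=-1.989: |R|=0.54889 <1
  x=-1.584: |R|=0.29171 <1
  x=-3.356: |R|=1.26844 >1
  x=-3.103: |R|=1.14996 >1
  x=-2.960: |R|=1.08032 >1
Interval (-2.8000, 0).

(-2.8000,0); λ=-4 ⇒ h* = (14/5)/4 = 0.7000.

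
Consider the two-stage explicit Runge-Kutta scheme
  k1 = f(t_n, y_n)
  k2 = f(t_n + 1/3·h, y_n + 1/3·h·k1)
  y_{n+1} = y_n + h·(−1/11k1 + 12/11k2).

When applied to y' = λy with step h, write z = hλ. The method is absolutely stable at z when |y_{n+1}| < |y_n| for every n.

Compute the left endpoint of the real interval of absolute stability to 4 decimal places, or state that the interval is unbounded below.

left endpoint -2.7500.

With y'=λy (z=hλ):
  k1=λy_n ⇒ h·k1=z·y_n;  k2=λ(1+1/3z)y_n ⇒ h·k2=z(1+1/3z)y_n
  y_{n+1}/y_n = 1 − 1/11z + 12/11z(1+1/3z) = 1 + z + 4/11z²
  R(z) = 1 + z + 4/11z².

Need |R(x)|<1, x<0.
x=-0.63: |R|=0.5143
R=1: x+4/11x²=0 ⇒ x=−11/4=-2.7500; min R=1−1/(4·4/11)=0.3125>−1
Confirm numerically:
  x=-1.770: |R|=0.36924 <1
  x=-1.458: |R|=0.31501 <1
  x=-1.403: |R|=0.31279 <1
  x=-2.940: |R|=1.20313 >1
  x=-2.867: |R|=1.12198 >1
Stable set (-2.7500, 0).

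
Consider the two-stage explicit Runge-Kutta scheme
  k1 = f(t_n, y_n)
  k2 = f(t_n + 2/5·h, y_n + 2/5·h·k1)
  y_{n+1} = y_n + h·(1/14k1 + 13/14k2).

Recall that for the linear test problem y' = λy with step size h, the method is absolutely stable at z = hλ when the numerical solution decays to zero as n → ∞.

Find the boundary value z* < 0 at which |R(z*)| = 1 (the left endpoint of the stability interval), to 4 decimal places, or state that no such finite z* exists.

With y'=λy (z=hλ):
  k1=λy_n ⇒ h·k1=z·y_n;  k2=λ(1+2/5z)y_n ⇒ h·k2=z(1+2/5z)y_n
  y_{n+1}/y_n = 1 + 1/14z + 13/14z(1+2/5z) = 1 + z + 13/35z²
  R(z) = 1 + z + 13/35z².

Solve |R(x)|<1 on ℝ⁻.
x=-0.98: |R|=0.3767
R=1: x+13/35x²=0 ⇒ x=−35/13=-2.6923; min R=1−1/(4·13/35)=0.3269>−1
Confirm numerically:
  x=-2.502: |R|=0.82314 <1
  x=-1.893: |R|=0.43800 <1
  x=-1.457: |R|=0.33149 <1
  x=-3.221: |R|=1.63251 >1
  x=-3.155: |R|=1.54221 >1
  x=-2.868: |R|=1.18716 >1
So |R|<1 on (-2.6923, 0).

left endpoint -2.6923.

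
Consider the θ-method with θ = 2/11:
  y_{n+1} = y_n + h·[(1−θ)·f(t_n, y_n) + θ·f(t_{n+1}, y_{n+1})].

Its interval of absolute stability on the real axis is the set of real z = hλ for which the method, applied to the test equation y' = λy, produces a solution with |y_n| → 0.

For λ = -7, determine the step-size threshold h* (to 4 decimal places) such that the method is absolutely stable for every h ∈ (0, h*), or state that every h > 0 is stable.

With y'=λy (z=hλ):
  y_{n+1} = y_n + z·[9/11·y_n + 2/11·y_{n+1}] ⇒ (1 − 2/11z)y_{n+1} = (1 + 9/11z)y_n
  R(z) = (1 + 9/11z)/(1 − 2/11z).

Need |R(x)|<1, x<0.
x=-1.35: |R|=0.0839
R=−1: 1+9/11x = −1+2/11x ⇒ -7/11x=2 ⇒ x=2/(-7/11)=-3.1429
Confirm numerically:
  x=-2.772: |R|=0.84309 <1
  x=-2.600: |R|=0.76543 <1
  x=-2.322: |R|=0.63270 <1
  x=-3.599: |R|=1.17546 >1
  x=-3.529: |R|=1.14968 >1
Interval (-3.1429, 0).

(-3.1429,0); λ=-7 ⇒ h* = (22/7)/7 = 0.4490.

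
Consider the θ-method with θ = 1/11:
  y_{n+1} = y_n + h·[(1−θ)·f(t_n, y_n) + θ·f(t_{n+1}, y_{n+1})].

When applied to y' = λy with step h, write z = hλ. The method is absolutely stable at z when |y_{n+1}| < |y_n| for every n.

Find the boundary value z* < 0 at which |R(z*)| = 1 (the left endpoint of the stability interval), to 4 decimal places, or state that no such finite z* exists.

z* = -2.4444.

Test eqn y'=λy, z=hλ:
  y_{n+1} = y_n + z·[10/11·y_n + 1/11·y_{n+1}] ⇒ (1 − 1/11z)y_{n+1} = (1 + 10/11z)y_n
  Hence R(z) = (1 + 10/11z)/(1 − 1/11z).

Boundary: |R(x)|=1, x<0.
x=-0.73: |R|=0.3154
R=−1: 1+10/11x = −1+1/11x ⇒ -9/11x=2 ⇒ x=2/(-9/11)=-2.4444
Confirm numerically:
  x=-1.893: |R|=0.61506 <1
  x=-1.803: |R|=0.54909 <1
  x=-1.369: |R|=0.21748 <1
  x=-2.736: |R|=1.19103 >1
  x=-2.694: |R|=1.16401 >1
Stable set (-2.4444, 0).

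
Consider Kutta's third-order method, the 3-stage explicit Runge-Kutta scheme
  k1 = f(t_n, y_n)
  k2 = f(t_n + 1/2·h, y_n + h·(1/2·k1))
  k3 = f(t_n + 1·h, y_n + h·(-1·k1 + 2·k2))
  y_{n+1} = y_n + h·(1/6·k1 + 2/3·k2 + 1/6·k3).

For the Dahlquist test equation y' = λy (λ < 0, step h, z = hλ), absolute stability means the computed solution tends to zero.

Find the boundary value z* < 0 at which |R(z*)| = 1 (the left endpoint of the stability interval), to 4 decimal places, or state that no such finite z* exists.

With y'=λy (z=hλ):
  order 3, 3-stage ⇒ R(z)=1+z+z^2/2+z^3/6
  (e.g. R(-1.57)=0.01747, |R|=0.01747)

Find x<0 with |R(x)|<1.
x=-1.57: |R|=0.0175
|R(-1.48)|=0.0749 |R(-1.43)|=0.1051 |R(-1.16)|=0.2527
Bisect:
  x_lo=-3.2797 |R|=2.7810  x_hi=-0.2401 |R|=0.7864
  mid=-1.75986 |R|=0.11972 →hi
  mid=-2.51976 |R|=1.01157 →lo
  mid=-2.13981 |R|=0.48337 →hi
  mid=-2.32979 |R|=0.72348 →hi
  mid=-2.42477 |R|=0.86110 →hi
  mid=-2.47227 |R|=0.93468 →hi
  mid=-2.49602 |R|=0.97270 →hi
  mid=-2.50789 |R|=0.99203 →hi
  mid=-2.51383 |R|=1.00178 →lo
  mid=-2.51086 |R|=0.99690 →hi
  ...
  [-2.51290,-2.51271] ⇒ x*=-2.5127
Interval (-2.5127, 0).

z* = -2.5127.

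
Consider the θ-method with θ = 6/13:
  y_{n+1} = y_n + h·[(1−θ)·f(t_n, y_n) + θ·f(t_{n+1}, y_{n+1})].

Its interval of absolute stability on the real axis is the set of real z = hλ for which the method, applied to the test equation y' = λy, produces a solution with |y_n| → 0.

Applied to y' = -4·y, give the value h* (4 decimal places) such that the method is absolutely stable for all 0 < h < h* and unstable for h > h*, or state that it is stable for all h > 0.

(-26.0000,0); λ=-4 ⇒ h* = (26)/4 = 6.5000.

On y'=λy, z=hλ:
  y_{n+1} = y_n + z·[7/13·y_n + 6/13·y_{n+1}] ⇒ (1 − 6/13z)y_{n+1} = (1 + 7/13z)y_n
  Hence R(z) = (1 + 7/13z)/(1 − 6/13z).

Find x<0 with |R(x)|<1.
x=-0.85: |R|=0.3895
R=−1: 1+7/13x = −1+6/13x ⇒ -1/13x=2 ⇒ x=2/(-1/13)=-26.0000
Confirm numerically:
  x=-15.983: |R|=0.90801 <1
  x=-13.695: |R|=0.87071 <1
  x=-13.508: |R|=0.86717 <1
  x=-26.530: |R|=1.00308 >1
  x=-26.356: |R|=1.00208 >1
Stable set (-26.0000, 0).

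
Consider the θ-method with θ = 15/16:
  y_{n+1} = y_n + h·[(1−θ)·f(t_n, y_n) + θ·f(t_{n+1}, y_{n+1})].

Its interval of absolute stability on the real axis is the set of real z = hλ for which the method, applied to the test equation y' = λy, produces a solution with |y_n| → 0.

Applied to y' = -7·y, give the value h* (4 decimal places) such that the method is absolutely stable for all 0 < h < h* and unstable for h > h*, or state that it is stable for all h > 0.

interval (−∞, 0). Any h>0 works for λ=-7.

Set f=λy, z=hλ:
  y_{n+1} = y_n + z·[1/16·y_n + 15/16·y_{n+1}] ⇒ (1 − 15/16z)y_{n+1} = (1 + 1/16z)y_n
  so R(z) = (1 + 1/16z)/(1 − 15/16z).

Boundary: |R(x)|=1, x<0.
x=-0.35: |R|=0.7365
x=-2: |R|=0.3043
x=-10: |R|=0.0361
x=-100: |R|=0.0554
θ=15/16≥1/2 ⇒ |1+1/16x|<|1−15/16x| ∀x<0 ⇒ unbounded interval.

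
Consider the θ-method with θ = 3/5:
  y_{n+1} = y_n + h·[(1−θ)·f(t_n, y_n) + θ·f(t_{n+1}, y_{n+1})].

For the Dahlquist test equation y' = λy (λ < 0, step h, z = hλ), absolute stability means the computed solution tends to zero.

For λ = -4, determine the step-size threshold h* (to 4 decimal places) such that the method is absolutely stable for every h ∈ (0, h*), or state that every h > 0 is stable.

(−∞, 0) — no finite endpoint. Any h>0 works for λ=-4.

Set f=λy, z=hλ:
  y_{n+1} = y_n + z·[2/5·y_n + 3/5·y_{n+1}] ⇒ (1 − 3/5z)y_{n+1} = (1 + 2/5z)y_n
  so R(z) = (1 + 2/5z)/(1 − 3/5z).

Find x<0 with |R(x)|<1.
x=-1.4: |R|=0.2391
x=-2: |R|=0.0909
x=-10: |R|=0.4286
x=-100: |R|=0.6393
θ=3/5≥1/2 ⇒ |1+2/5x|<|1−3/5x| ∀x<0 ⇒ interval (−∞,0).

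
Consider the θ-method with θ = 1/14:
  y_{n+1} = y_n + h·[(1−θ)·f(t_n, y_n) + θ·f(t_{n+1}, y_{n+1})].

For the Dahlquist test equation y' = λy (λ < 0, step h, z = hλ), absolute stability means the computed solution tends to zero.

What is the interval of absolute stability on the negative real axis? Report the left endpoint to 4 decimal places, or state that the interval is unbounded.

Set f=λy, z=hλ:
  y_{n+1} = y_n + z·[13/14·y_n + 1/14·y_{n+1}] ⇒ (1 − 1/14z)y_{n+1} = (1 + 13/14z)y_n
  ⇒ R(z) = (1 + 13/14z)/(1 − 1/14z).

Find x<0 with |R(x)|<1.
x=-1.19: |R|=0.0968
R=−1: 1+13/14x = −1+1/14x ⇒ -6/7x=2 ⇒ x=2/(-6/7)=-2.3333
Confirm numerically:
  x=-2.018: |R|=0.76377 <1
  x=-1.823: |R|=0.61297 <1
  x=-1.331: |R|=0.21545 <1
  x=-1.295: |R|=0.18535 <1
  x=-2.733: |R|=1.28662 >1
  x=-2.715: |R|=1.27401 >1
Interval (-2.3333, 0).

(-2.3333, 0).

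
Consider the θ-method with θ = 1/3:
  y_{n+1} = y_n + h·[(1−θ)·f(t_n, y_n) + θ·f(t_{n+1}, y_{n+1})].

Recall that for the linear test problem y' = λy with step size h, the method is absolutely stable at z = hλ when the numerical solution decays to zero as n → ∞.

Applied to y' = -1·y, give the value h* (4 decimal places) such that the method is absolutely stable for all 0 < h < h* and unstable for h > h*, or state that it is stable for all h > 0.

(-6.0000,0); λ=-1 ⇒ h* = (6)/1 = 6.0000.

Test eqn y'=λy, z=hλ:
  y_{n+1} = y_n + z·[2/3·y_n + 1/3·y_{n+1}] ⇒ (1 − 1/3z)y_{n+1} = (1 + 2/3z)y_n
  ⇒ R(z) = (1 + 2/3z)/(1 − 1/3z).

Need |R(x)|<1, x<0.
x=-1.77: |R|=0.1132
R=−1: 1+2/3x = −1+1/3x ⇒ -1/3x=2 ⇒ x=2/(-1/3)=-6.0000
Confirm numerically:
  x=-5.230: |R|=0.90644 <1
  x=-3.583: |R|=0.63284 <1
  x=-3.510: |R|=0.61751 <1
  x=-2.648: |R|=0.40652 <1
  x=-6.491: |R|=1.05173 >1
  x=-6.089: |R|=1.00979 >1
  x=-6.038: |R|=1.00420 >1
So |R|<1 on (-6.0000, 0).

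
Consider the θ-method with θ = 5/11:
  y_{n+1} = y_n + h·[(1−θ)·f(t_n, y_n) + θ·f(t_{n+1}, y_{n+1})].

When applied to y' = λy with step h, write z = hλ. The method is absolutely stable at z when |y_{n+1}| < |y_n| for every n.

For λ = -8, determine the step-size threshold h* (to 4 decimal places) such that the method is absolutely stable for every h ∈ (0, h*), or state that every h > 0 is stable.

On y'=λy, z=hλ:
  y_{n+1} = y_n + z·[6/11·y_n + 5/11·y_{n+1}] ⇒ (1 − 5/11z)y_{n+1} = (1 + 6/11z)y_n
  ⇒ R(z) = (1 + 6/11z)/(1 − 5/11z).

Find x<0 with |R(x)|<1.
x=-1.6: |R|=0.0737
R=−1: 1+6/11x = −1+5/11x ⇒ -1/11x=2 ⇒ x=2/(-1/11)=-22.0000
Confirm numerically:
  x=-18.019: |R|=0.96062 <1
  x=-17.563: |R|=0.95510 <1
  x=-14.115: |R|=0.90334 <1
  x=-12.501: |R|=0.87077 <1
  x=-22.581: |R|=1.00469 >1
  x=-22.339: |R|=1.00276 >1
  x=-22.158: |R|=1.00130 >1
Interval (-22.0000, 0).

(-22.0000,0); λ=-8 ⇒ h* = (22)/8 = 2.7500.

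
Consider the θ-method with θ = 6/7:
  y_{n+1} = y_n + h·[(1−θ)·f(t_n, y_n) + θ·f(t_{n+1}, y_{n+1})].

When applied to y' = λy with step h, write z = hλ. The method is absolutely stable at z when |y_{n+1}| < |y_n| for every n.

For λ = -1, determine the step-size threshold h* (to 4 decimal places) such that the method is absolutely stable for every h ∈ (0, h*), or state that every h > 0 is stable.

Set f=λy, z=hλ:
  y_{n+1} = y_n + z·[1/7·y_n + 6/7·y_{n+1}] ⇒ (1 − 6/7z)y_{n+1} = (1 + 1/7z)y_n
  R(z) = (1 + 1/7z)/(1 − 6/7z).

Solve |R(x)|<1 on ℝ⁻.
x=-1.18: |R|=0.4134
x=-2: |R|=0.2632
x=-10: |R|=0.0448
x=-100: |R|=0.1532
θ=6/7≥1/2 ⇒ |1+1/7x|<|1−6/7x| ∀x<0 ⇒ interval (−∞,0).

unbounded; (−∞, 0). Any h>0 works for λ=-1.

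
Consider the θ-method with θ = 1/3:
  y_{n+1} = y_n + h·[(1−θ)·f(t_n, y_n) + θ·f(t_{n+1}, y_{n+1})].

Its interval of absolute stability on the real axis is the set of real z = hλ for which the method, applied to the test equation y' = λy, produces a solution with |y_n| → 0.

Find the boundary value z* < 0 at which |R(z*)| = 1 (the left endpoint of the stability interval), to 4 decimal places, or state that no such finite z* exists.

Test eqn y'=λy, z=hλ:
  y_{n+1} = y_n + z·[2/3·y_n + 1/3·y_{n+1}] ⇒ (1 − 1/3z)y_{n+1} = (1 + 2/3z)y_n
  R(z) = (1 + 2/3z)/(1 − 1/3z).

Find x<0 with |R(x)|<1.
x=-0.95: |R|=0.2785
R=−1: 1+2/3x = −1+1/3x ⇒ -1/3x=2 ⇒ x=2/(-1/3)=-6.0000
Confirm numerically:
  x=-5.828: |R|=0.98052 <1
  x=-4.446: |R|=0.79130 <1
  x=-4.333: |R|=0.77267 <1
  x=-6.403: |R|=1.04286 >1
  x=-6.375: |R|=1.04000 >1
  x=-6.362: |R|=1.03867 >1
Interval (-6.0000, 0).

left endpoint -6.0000.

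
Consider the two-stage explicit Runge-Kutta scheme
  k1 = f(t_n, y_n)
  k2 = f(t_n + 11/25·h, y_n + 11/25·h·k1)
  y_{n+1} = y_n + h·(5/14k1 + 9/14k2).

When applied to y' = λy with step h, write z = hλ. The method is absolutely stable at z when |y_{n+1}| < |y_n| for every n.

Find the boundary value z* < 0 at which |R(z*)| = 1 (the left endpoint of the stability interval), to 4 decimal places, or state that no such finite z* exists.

z* = -3.5354.

Set f=λy, z=hλ:
  k1=λy_n ⇒ h·k1=z·y_n;  k2=λ(1+11/25z)y_n ⇒ h·k2=z(1+11/25z)y_n
  y_{n+1}/y_n = 1 + 5/14z + 9/14z(1+11/25z) = 1 + z + 99/350z²
  so R(z) = 1 + z + 99/350z².

Need |R(x)|<1, x<0.
x=-0.87: |R|=0.3441
R=1: x+99/350x²=0 ⇒ x=−350/99=-3.5354; min R=1−1/(4·99/350)=0.1162>−1
Confirm numerically:
  x=-2.680: |R|=0.35159 <1
  x=-2.327: |R|=0.20465 <1
  x=-2.306: |R|=0.19813 <1
  x=-1.591: |R|=0.12499 <1
  x=-4.018: |R|=1.54854 >1
  x=-3.799: |R|=1.28331 >1
  x=-3.732: |R|=1.20758 >1
Interval (-3.5354, 0).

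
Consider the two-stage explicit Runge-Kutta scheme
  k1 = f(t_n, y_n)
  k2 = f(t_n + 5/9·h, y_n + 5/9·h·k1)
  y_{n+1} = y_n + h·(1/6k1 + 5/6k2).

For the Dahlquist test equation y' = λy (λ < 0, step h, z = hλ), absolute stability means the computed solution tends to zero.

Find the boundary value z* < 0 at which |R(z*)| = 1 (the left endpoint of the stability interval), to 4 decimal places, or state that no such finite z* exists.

Set f=λy, z=hλ:
  k1=λy_n ⇒ h·k1=z·y_n;  k2=λ(1+5/9z)y_n ⇒ h·k2=z(1+5/9z)y_n
  y_{n+1}/y_n = 1 + 1/6z + 5/6z(1+5/9z) = 1 + z + 25/54z²
  ⇒ R(z) = 1 + z + 25/54z².

Boundary: |R(x)|=1, x<0.
x=-1.48: |R|=0.5341
R=1: x+25/54x²=0 ⇒ x=−54/25=-2.1600; min R=1−1/(4·25/54)=0.4600>−1
Confirm numerically:
  x=-1.779: |R|=0.68620 <1
  x=-1.601: |R|=0.58567 <1
  x=-1.098: |R|=0.46015 <1
  x=-0.876: |R|=0.47927 <1
  x=-2.702: |R|=1.67800 >1
  x=-2.580: |R|=1.50167 >1
  x=-2.337: |R|=1.19150 >1
Stable set (-2.1600, 0).

z* = -2.1600.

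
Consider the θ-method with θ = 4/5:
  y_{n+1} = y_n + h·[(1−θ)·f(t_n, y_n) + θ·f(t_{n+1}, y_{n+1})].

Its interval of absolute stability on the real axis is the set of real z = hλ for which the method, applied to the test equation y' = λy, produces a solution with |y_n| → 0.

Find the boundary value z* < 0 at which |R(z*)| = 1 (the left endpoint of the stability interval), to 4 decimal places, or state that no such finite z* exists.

On y'=λy, z=hλ:
  y_{n+1} = y_n + z·[1/5·y_n + 4/5·y_{n+1}] ⇒ (1 − 4/5z)y_{n+1} = (1 + 1/5z)y_n
  ⇒ R(z) = (1 + 1/5z)/(1 − 4/5z).

Need |R(x)|<1, x<0.
x=-1.79: |R|=0.2640
x=-2: |R|=0.2308
x=-10: |R|=0.1111
x=-100: |R|=0.2346
θ=4/5≥1/2 ⇒ |1+1/5x|<|1−4/5x| ∀x<0 ⇒ interval (−∞,0).

(−∞, 0) — no finite endpoint.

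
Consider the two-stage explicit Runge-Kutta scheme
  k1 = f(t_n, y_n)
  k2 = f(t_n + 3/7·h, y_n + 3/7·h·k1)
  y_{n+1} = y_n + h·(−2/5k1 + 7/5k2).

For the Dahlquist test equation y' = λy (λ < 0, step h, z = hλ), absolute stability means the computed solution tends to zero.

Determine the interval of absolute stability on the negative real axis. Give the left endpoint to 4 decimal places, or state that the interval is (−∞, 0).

Test eqn y'=λy, z=hλ:
  k1=λy_n ⇒ h·k1=z·y_n;  k2=λ(1+3/7z)y_n ⇒ h·k2=z(1+3/7z)y_n
  y_{n+1}/y_n = 1 − 2/5z + 7/5z(1+3/7z) = 1 + z + 3/5z²
  ⇒ R(z) = 1 + z + 3/5z².

Need |R(x)|<1, x<0.
x=-0.71: |R|=0.5925
R=1: x+3/5x²=0 ⇒ x=−5/3=-1.6667; min R=1−1/(4·3/5)=0.5833>−1
Confirm numerically:
  x=-1.348: |R|=0.74226 <1
  x=-1.310: |R|=0.71966 <1
  x=-1.282: |R|=0.70411 <1
  x=-1.012: |R|=0.60249 <1
  x=-1.939: |R|=1.31683 >1
  x=-1.755: |R|=1.09301 >1
Interval (-1.6667, 0).

(-1.6667, 0).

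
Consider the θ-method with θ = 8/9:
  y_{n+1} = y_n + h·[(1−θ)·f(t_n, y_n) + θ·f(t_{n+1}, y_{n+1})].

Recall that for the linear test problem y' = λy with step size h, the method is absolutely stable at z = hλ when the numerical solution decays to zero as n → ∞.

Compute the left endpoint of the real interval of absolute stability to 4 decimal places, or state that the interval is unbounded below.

interval (−∞, 0).

Set f=λy, z=hλ:
  y_{n+1} = y_n + z·[1/9·y_n + 8/9·y_{n+1}] ⇒ (1 − 8/9z)y_{n+1} = (1 + 1/9z)y_n
  so R(z) = (1 + 1/9z)/(1 − 8/9z).

Boundary: |R(x)|=1, x<0.
x=-0.99: |R|=0.4734
x=-2: |R|=0.2800
x=-10: |R|=0.0112
x=-100: |R|=0.1125
θ=8/9≥1/2 ⇒ |1+1/9x|<|1−8/9x| ∀x<0 ⇒ interval (−∞,0).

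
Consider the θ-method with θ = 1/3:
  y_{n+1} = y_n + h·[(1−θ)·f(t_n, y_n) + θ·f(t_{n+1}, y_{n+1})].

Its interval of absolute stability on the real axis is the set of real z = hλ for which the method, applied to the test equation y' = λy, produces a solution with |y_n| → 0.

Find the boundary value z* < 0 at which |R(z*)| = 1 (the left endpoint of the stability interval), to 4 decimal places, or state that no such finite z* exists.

Test eqn y'=λy, z=hλ:
  y_{n+1} = y_n + z·[2/3·y_n + 1/3·y_{n+1}] ⇒ (1 − 1/3z)y_{n+1} = (1 + 2/3z)y_n
  R(z) = (1 + 2/3z)/(1 − 1/3z).

Solve |R(x)|<1 on ℝ⁻.
x=-1.5: |R|=0.0000
R=−1: 1+2/3x = −1+1/3x ⇒ -1/3x=2 ⇒ x=2/(-1/3)=-6.0000
Confirm numerically:
  x=-4.376: |R|=0.77983 <1
  x=-4.045: |R|=0.72250 <1
  x=-2.914: |R|=0.47819 <1
  x=-6.181: |R|=1.01971 >1
  x=-6.074: |R|=1.00816 >1
Stable set (-6.0000, 0).

z* = -6.0000.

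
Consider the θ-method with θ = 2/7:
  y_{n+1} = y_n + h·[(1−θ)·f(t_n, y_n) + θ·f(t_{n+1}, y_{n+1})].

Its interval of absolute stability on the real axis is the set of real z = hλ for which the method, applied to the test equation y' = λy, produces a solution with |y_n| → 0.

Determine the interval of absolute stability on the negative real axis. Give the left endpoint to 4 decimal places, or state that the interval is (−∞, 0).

Test eqn y'=λy, z=hλ:
  y_{n+1} = y_n + z·[5/7·y_n + 2/7·y_{n+1}] ⇒ (1 − 2/7z)y_{n+1} = (1 + 5/7z)y_n
  ⇒ R(z) = (1 + 5/7z)/(1 − 2/7z).

Need |R(x)|<1, x<0.
x=-1.03: |R|=0.2042
R=−1: 1+5/7x = −1+2/7x ⇒ -3/7x=2 ⇒ x=2/(-3/7)=-4.6667
Confirm numerically:
  x=-3.865: |R|=0.83673 <1
  x=-3.205: |R|=0.67301 <1
  x=-2.299: |R|=0.38757 <1
  x=-1.915: |R|=0.23777 <1
  x=-5.250: |R|=1.10000 >1
  x=-4.743: |R|=1.01389 >1
Interval (-4.6667, 0).

z∈(-4.6667,0).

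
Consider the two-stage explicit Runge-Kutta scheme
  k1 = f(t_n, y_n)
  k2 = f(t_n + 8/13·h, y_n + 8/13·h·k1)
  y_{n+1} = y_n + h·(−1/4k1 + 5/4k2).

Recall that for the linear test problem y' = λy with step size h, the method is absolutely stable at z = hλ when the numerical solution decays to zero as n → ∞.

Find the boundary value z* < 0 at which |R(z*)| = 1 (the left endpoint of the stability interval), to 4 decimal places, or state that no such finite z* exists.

Set f=λy, z=hλ:
  k1=λy_n ⇒ h·k1=z·y_n;  k2=λ(1+8/13z)y_n ⇒ h·k2=z(1+8/13z)y_n
  y_{n+1}/y_n = 1 − 1/4z + 5/4z(1+8/13z) = 1 + z + 10/13z²
  Hence R(z) = 1 + z + 10/13z².

Find x<0 with |R(x)|<1.
x=-0.82: |R|=0.6972
R=1: x+10/13x²=0 ⇒ x=−13/10=-1.3000; min R=1−1/(4·10/13)=0.6750>−1
Confirm numerically:
  x=-0.926: |R|=0.73360 <1
  x=-0.859: |R|=0.70860 <1
  x=-0.616: |R|=0.67589 <1
  x=-0.538: |R|=0.68465 <1
  x=-1.590: |R|=1.35469 >1
  x=-1.443: |R|=1.15873 >1
Interval (-1.3000, 0).

z* = -1.3000.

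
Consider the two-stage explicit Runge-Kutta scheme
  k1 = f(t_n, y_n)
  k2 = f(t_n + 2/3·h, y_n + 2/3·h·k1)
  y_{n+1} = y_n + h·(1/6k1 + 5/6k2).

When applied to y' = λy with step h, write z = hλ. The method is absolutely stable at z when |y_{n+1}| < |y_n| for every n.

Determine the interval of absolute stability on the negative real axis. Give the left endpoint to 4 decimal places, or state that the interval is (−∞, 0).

Test eqn y'=λy, z=hλ:
  k1=λy_n ⇒ h·k1=z·y_n;  k2=λ(1+2/3z)y_n ⇒ h·k2=z(1+2/3z)y_n
  y_{n+1}/y_n = 1 + 1/6z + 5/6z(1+2/3z) = 1 + z + 5/9z²
  ⇒ R(z) = 1 + z + 5/9z².

Need |R(x)|<1, x<0.
x=-0.41: |R|=0.6834
R=1: x+5/9x²=0 ⇒ x=−9/5=-1.8000; min R=1−1/(4·5/9)=0.5500>−1
Confirm numerically:
  x=-1.747: |R|=0.94856 <1
  x=-1.536: |R|=0.77472 <1
  x=-1.229: |R|=0.61013 <1
  x=-2.364: |R|=1.74072 >1
  x=-2.170: |R|=1.44606 >1
  x=-1.997: |R|=1.21856 >1
So |R|<1 on (-1.8000, 0).

z∈(-1.8000,0).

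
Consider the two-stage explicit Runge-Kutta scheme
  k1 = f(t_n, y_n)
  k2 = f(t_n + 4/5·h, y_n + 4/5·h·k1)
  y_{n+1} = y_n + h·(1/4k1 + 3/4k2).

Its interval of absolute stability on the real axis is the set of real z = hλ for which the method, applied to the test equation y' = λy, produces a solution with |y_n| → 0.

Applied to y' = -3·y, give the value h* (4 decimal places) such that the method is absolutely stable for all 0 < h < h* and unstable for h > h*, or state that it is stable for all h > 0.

On y'=λy, z=hλ:
  k1=λy_n ⇒ h·k1=z·y_n;  k2=λ(1+4/5z)y_n ⇒ h·k2=z(1+4/5z)y_n
  y_{n+1}/y_n = 1 + 1/4z + 3/4z(1+4/5z) = 1 + z + 3/5z²
  ⇒ R(z) = 1 + z + 3/5z².

Find x<0 with |R(x)|<1.
x=-1.43: |R|=0.7969
R=1: x+3/5x²=0 ⇒ x=−5/3=-1.6667; min R=1−1/(4·3/5)=0.5833>−1
Confirm numerically:
  x=-1.639: |R|=0.97279 <1
  x=-1.506: |R|=0.85482 <1
  x=-1.188: |R|=0.65881 <1
  x=-0.941: |R|=0.59029 <1
  x=-2.171: |R|=1.65694 >1
  x=-1.897: |R|=1.26217 >1
Stable set (-1.6667, 0).

(-1.6667,0); λ=-3 ⇒ h* = (5/3)/3 = 0.5556.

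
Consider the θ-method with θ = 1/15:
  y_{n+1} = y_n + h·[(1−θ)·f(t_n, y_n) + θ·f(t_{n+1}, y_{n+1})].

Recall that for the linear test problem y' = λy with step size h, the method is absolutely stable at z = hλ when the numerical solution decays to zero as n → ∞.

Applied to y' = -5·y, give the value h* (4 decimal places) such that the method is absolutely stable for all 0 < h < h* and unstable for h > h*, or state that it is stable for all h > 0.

(-2.3077,0); λ=-5 ⇒ h* = (30/13)/5 = 0.4615.

With y'=λy (z=hλ):
  y_{n+1} = y_n + z·[14/15·y_n + 1/15·y_{n+1}] ⇒ (1 − 1/15z)y_{n+1} = (1 + 14/15z)y_n
  so R(z) = (1 + 14/15z)/(1 − 1/15z).

Find x<0 with |R(x)|<1.
x=-1.12: |R|=0.0422
R=−1: 1+14/15x = −1+1/15x ⇒ -13/15x=2 ⇒ x=2/(-13/15)=-2.3077
Confirm numerically:
  x=-2.073: |R|=0.82130 <1
  x=-1.460: |R|=0.33050 <1
  x=-1.148: |R|=0.06639 <1
  x=-2.711: |R|=1.29603 >1
  x=-2.435: |R|=1.09492 >1
  x=-2.372: |R|=1.04812 >1
Stable set (-2.3077, 0).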